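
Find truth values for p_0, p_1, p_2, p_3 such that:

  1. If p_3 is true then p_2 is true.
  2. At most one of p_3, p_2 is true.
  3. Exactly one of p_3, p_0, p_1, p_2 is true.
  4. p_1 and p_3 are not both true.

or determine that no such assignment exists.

p_0 = True; p_1 = False; p_2 = False; p_3 = False

  (1) p_3=F ⇒ p_2: vacuous ✓
  (2) {p_3, p_2}: 0 true — at most one ✓
  (3) {p_3, p_0, p_1, p_2}: 1 true — exactly one ✓
  (4) p_1=F, p_3=F — not both ✓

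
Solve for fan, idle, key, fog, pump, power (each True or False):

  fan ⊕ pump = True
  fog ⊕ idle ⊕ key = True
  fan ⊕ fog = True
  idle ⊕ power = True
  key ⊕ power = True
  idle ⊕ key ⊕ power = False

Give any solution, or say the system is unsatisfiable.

fan = False, idle = True, key = True, fog = True, pump = True, power = False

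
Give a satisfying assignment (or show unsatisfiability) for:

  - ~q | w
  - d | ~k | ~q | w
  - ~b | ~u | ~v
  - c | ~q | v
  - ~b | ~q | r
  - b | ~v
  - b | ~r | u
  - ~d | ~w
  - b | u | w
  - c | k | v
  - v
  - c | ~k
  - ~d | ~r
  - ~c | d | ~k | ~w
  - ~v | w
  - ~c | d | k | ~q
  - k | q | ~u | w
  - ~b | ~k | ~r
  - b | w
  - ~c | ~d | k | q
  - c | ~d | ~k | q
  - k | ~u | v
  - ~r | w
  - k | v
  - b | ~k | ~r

k: False, v: True, d: False, r: True, u: False, c: False, w: True, q: False, b: True

Unit clause (v) forces v = True.
In (~v | w) only w is left, so w = True.
In (b | ~v) only b is left, so b = True.
In (~d | ~w) only ~d is left, so d = False.
In (~b | ~u | ~v) only ~u is left, so u = False.
Set k = False.
Set r = True.
Set c = False.
Set q = False.
All clauses satisfied.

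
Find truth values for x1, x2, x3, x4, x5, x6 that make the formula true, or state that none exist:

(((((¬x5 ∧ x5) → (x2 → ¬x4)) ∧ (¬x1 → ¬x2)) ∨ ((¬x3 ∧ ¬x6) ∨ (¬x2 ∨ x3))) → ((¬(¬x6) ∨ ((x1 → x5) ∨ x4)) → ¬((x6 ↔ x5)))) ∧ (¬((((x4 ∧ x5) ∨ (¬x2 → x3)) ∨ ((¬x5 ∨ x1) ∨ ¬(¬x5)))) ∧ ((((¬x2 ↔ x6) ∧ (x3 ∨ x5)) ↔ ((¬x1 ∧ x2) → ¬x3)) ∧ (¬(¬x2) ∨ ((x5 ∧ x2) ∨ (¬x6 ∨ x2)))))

The conjunct ¬((((x4 ∧ x5) ∨ (¬x2 → x3)) ∨ ((¬x5 ∨ x1) ∨ ¬(¬x5)))) is unsatisfiable on its own:
  x5 = True: this becomes ¬(((x4 ∨ (¬x2 → x3)) ∨ True)) = False.
  x5 = False: this becomes ¬(((¬x2 → x3) ∨ True)) = False.
So the whole conjunction is unsatisfiable.

Unsatisfiable — no assignment works.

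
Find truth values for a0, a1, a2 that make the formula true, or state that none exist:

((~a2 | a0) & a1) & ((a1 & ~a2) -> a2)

a0: True, a1: True, a2: True

  (~a2 | a0) & a1 = True
    ~a2 | a0 = True
      ~a2 = False
  (a1 & ~a2) -> a2 = True
    a1 & ~a2 = False
      ~a2 = False
Both conjuncts True, so the formula holds.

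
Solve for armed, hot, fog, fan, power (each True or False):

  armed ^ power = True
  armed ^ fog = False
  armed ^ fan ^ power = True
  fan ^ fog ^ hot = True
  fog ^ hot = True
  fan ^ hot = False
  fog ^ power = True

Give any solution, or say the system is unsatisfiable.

armed=T; hot=F; fog=T; fan=F; power=F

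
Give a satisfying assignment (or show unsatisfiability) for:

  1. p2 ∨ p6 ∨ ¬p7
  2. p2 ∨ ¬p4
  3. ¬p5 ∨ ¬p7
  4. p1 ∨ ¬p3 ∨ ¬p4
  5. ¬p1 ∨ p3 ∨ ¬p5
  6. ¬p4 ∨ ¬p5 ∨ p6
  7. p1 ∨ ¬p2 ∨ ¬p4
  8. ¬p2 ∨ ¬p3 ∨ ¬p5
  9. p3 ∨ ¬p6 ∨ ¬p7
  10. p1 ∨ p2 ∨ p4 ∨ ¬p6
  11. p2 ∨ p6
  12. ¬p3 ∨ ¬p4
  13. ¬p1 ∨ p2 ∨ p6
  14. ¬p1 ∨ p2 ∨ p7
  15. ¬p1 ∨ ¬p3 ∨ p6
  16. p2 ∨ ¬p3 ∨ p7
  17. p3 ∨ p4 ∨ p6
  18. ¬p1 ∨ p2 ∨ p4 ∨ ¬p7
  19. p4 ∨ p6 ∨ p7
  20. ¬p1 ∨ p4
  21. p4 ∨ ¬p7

Set p1 = False.
Set p2 = True.
  then (p1 ∨ ¬p2 ∨ ¬p4) forces p4 = False.
  then (p4 ∨ ¬p7) forces p7 = False.
  then (p4 ∨ p6 ∨ p7) forces p6 = True.
Set p3 = False.
Set p5 = True.
All clauses satisfied.

p1 = False, p2 = True, p3 = False, p4 = False, p5 = True, p6 = True, p7 = False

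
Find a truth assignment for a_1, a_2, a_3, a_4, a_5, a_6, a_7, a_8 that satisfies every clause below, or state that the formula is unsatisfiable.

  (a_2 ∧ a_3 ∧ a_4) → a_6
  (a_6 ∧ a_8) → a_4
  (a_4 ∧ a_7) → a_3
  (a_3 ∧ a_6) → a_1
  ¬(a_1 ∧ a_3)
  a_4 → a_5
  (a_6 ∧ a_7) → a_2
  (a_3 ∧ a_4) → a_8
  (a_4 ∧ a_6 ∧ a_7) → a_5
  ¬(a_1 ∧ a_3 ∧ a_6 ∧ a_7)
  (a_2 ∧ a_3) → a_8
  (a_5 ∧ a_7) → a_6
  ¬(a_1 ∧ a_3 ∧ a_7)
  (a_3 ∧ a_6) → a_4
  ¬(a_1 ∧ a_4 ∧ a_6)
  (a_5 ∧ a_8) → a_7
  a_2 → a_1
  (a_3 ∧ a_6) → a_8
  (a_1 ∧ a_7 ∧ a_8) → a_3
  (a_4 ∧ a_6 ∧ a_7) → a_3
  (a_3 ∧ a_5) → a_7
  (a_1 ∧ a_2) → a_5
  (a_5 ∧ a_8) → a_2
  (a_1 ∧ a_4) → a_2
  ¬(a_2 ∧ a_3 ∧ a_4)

Set a_1 = True.
  then (¬a_1 ∨ ¬a_3) forces a_3 = False.
Set a_2 = True.
  then (¬a_1 ∨ ¬a_2 ∨ a_5) forces a_5 = True.
Set a_4 = False.
Set a_6 = True.
  then (a_4 ∨ ¬a_6 ∨ ¬a_8) forces a_8 = False.
Set a_7 = True.
All clauses satisfied.

a_1: True, a_2: True, a_3: False, a_4: False, a_5: True, a_6: True, a_7: True, a_8: False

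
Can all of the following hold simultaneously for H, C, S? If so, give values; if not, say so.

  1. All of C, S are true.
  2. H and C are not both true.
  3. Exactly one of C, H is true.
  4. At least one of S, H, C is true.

H = False, C = True, S = True

  (1) {C, S}: all 2 true ✓
  (2) H=F, C=T — not both ✓
  (3) {C, H}: 1 true — exactly one ✓
  (4) {S, H, C}: 2 true — at least one ✓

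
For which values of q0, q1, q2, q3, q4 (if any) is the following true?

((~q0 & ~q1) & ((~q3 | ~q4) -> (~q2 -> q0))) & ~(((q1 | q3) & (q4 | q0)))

q0: False; q1: False; q2: True; q3: False; q4: True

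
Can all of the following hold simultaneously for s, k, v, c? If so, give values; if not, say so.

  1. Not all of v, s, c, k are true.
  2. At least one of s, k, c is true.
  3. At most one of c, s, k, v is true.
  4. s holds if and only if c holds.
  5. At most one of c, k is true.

s: False; k: True; v: False; c: False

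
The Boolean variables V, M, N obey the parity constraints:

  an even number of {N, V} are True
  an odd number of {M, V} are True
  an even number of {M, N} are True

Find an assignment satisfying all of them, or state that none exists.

Adding constraints 1, 2, 3 mod 2: every variable appears an even number of times on the left, so the left side is 0.
But the right sides sum to 1 (mod 2). 0 ≠ 1 — the system is inconsistent.

UNSATISFIABLE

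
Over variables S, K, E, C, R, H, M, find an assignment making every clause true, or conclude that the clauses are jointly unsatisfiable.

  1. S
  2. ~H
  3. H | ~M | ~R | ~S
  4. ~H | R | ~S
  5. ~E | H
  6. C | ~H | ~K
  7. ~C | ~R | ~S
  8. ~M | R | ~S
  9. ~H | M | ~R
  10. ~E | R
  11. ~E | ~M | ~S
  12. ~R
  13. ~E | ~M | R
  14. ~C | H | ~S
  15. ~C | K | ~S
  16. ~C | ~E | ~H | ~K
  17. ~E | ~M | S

S = True; K = False; E = False; C = False; R = False; H = False; M = False

Unit clause (S) forces S = True.
Unit clause (~H) forces H = False.
In (~E | H) only ~E is left, so E = False.
Unit clause (~R) forces R = False.
In (~C | H | ~S) only ~C is left, so C = False.
In (~M | R | ~S) only ~M is left, so M = False.
Set K = False.
All clauses satisfied.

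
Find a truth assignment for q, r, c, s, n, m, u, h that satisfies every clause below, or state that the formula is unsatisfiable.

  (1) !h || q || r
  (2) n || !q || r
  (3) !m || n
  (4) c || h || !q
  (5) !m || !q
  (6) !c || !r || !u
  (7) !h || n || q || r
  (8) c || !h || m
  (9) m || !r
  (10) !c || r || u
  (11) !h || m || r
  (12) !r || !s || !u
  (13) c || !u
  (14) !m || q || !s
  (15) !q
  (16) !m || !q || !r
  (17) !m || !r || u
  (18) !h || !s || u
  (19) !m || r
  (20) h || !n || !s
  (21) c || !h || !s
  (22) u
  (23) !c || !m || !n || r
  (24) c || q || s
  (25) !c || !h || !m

q = False, r = False, c = True, s = True, n = False, m = False, u = True, h = False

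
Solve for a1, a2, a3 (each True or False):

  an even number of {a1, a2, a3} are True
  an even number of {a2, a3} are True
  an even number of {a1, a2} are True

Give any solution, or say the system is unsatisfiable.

a1: False, a2: False, a3: False

{a1, a2, a3}: 0 true → even ✓
{a2, a3}: 0 true → even ✓
{a1, a2}: 0 true → even ✓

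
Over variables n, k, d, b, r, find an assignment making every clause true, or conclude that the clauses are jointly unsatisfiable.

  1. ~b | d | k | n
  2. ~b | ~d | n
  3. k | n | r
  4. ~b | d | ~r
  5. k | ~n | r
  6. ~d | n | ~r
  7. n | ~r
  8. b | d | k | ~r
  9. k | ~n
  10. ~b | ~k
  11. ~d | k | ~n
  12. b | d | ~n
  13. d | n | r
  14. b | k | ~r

n: True, k: True, d: True, b: False, r: True

Set n = True.
  then (k | ~n) forces k = True.
  then (~b | ~k) forces b = False.
  then (b | d | ~n) forces d = True.
Set r = True.
All clauses satisfied.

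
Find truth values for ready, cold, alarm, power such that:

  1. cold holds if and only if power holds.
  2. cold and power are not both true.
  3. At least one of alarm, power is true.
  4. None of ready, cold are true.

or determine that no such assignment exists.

ready: False, cold: False, alarm: True, power: False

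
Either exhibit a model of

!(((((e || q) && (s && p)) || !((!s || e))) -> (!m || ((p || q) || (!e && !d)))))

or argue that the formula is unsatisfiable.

p=F, s=T, e=F, q=F, d=T, m=T

  !(((((e || q) && (s && p)) || !((!s || e))) -> (!m || ((p || q) || (!e && !d))))) = True
    (((e || q) && (s && p)) || !((!s || e))) -> (!m || ((p || q) || (!e && !d))) = False
      ((e || q) && (s && p)) || !((!s || e)) = True
        (e || q) && (s && p) = False
          e || q = False
          s && p = False
        !((!s || e)) = True
          !s || e = False
            !s = False
      !m || ((p || q) || (!e && !d)) = False
        !m = False
        (p || q) || (!e && !d) = False
          p || q = False
          !e && !d = False
            !e = True
            !d = False
The formula evaluates to True.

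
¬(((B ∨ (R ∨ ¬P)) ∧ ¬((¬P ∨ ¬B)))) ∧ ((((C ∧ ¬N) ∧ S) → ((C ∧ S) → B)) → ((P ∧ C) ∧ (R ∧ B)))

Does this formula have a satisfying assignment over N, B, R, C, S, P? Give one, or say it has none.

N = False, B = False, R = True, C = True, S = True, P = True

  ¬(((B ∨ (R ∨ ¬P)) ∧ ¬((¬P ∨ ¬B)))) = True
    (B ∨ (R ∨ ¬P)) ∧ ¬((¬P ∨ ¬B)) = False
      B ∨ (R ∨ ¬P) = True
        R ∨ ¬P = True
          ¬P = False
      ¬((¬P ∨ ¬B)) = False
        ¬P ∨ ¬B = True
          ¬P = False
          ¬B = True
  (((C ∧ ¬N) ∧ S) → ((C ∧ S) → B)) → ((P ∧ C) ∧ (R ∧ B)) = True
    ((C ∧ ¬N) ∧ S) → ((C ∧ S) → B) = False
      (C ∧ ¬N) ∧ S = True
        C ∧ ¬N = True
          ¬N = True
      (C ∧ S) → B = False
        C ∧ S = True
    (P ∧ C) ∧ (R ∧ B) = False
      P ∧ C = True
      R ∧ B = False
Both conjuncts True, so the formula holds.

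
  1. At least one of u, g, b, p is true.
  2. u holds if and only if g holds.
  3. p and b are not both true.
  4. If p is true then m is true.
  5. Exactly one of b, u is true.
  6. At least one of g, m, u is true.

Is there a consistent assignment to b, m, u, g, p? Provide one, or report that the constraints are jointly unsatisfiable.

b=F, m=T, u=T, g=T, p=F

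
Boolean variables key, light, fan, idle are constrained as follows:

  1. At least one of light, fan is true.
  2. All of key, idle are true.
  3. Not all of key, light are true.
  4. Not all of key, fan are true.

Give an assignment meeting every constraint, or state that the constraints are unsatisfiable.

Unsatisfiable — no assignment works.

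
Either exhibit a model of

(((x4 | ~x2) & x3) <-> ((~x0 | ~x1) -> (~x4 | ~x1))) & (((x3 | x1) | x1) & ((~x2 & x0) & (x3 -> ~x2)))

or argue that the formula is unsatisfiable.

x0: True; x1: False; x2: False; x3: True; x4: False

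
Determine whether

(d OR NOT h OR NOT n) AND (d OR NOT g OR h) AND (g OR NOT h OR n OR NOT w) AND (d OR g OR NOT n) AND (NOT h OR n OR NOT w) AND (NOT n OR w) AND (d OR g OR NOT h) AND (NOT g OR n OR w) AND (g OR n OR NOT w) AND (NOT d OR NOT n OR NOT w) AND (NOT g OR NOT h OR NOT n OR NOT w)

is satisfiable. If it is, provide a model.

g = False, h = False, n = False, d = True, w = False

Set g = False.
Set h = False.
Try n = True:
  (d OR g OR NOT n) forces d = True.
  (NOT n OR w) forces w = True.
  clause (NOT d OR NOT n OR NOT w) is falsified — backtrack.
So n = False.
  then (g OR n OR NOT w) forces w = False.
Set d = True.
All clauses satisfied.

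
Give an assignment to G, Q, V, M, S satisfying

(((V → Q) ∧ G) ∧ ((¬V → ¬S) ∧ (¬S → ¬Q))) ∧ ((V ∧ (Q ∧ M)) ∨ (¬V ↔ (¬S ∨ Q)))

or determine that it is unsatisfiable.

G=T, Q=F, V=F, M=F, S=F

  ((V → Q) ∧ G) ∧ ((¬V → ¬S) ∧ (¬S → ¬Q)) = True
    (V → Q) ∧ G = True
      V → Q = True
    (¬V → ¬S) ∧ (¬S → ¬Q) = True
      ¬V → ¬S = True
        ¬V = True
        ¬S = True
      ¬S → ¬Q = True
        ¬S = True
        ¬Q = True
  (V ∧ (Q ∧ M)) ∨ (¬V ↔ (¬S ∨ Q)) = True
    V ∧ (Q ∧ M) = False
      Q ∧ M = False
    ¬V ↔ (¬S ∨ Q) = True
      ¬V = True
      ¬S ∨ Q = True
        ¬S = True
Both conjuncts True, so the formula holds.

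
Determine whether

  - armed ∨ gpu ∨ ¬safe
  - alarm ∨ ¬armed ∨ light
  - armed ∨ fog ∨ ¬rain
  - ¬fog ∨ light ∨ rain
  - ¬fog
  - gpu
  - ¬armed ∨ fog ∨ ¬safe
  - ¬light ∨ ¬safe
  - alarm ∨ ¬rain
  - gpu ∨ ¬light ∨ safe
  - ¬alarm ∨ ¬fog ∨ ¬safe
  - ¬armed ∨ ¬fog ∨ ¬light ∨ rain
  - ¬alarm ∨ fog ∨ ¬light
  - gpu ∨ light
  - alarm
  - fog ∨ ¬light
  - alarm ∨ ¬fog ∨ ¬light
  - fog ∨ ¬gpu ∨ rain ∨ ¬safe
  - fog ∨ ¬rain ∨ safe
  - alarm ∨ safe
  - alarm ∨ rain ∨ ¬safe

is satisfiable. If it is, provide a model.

Unit clause (¬fog) forces fog = False.
Unit clause (gpu) forces gpu = True.
Unit clause (alarm) forces alarm = True.
In (fog ∨ ¬light) only ¬light is left, so light = False.
Set armed = False.
  then (armed ∨ fog ∨ ¬rain) forces rain = False.
  then (fog ∨ ¬gpu ∨ rain ∨ ¬safe) forces safe = False.
All clauses satisfied.

armed = False, fog = False, safe = False, gpu = True, light = False, rain = False, alarm = True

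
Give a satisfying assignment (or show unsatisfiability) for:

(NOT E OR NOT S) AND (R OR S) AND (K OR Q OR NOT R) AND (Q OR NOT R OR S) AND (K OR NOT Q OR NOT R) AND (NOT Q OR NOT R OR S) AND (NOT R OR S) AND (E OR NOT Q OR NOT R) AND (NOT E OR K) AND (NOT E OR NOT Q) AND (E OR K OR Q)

Set R = False.
  then (R OR S) forces S = True.
  then (NOT E OR NOT S) forces E = False.
Set Q = False.
  then (E OR K OR Q) forces K = True.
All clauses satisfied.

R=F; Q=F; K=T; S=T; E=F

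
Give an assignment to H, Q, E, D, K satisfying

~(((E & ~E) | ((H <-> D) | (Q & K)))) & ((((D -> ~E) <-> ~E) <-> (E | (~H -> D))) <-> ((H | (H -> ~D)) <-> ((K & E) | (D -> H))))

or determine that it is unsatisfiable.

H = False, Q = False, E = True, D = True, K = True

  ~(((E & ~E) | ((H <-> D) | (Q & K)))) = True
    (E & ~E) | ((H <-> D) | (Q & K)) = False
      E & ~E = False
        ~E = False
      (H <-> D) | (Q & K) = False
        H <-> D = False
        Q & K = False
  (((D -> ~E) <-> ~E) <-> (E | (~H -> D))) <-> ((H | (H -> ~D)) <-> ((K & E) | (D -> H))) = True
    ((D -> ~E) <-> ~E) <-> (E | (~H -> D)) = True
      (D -> ~E) <-> ~E = True
        D -> ~E = False
          ~E = False
        ~E = False
      E | (~H -> D) = True
        ~H -> D = True
          ~H = True
    (H | (H -> ~D)) <-> ((K & E) | (D -> H)) = True
      H | (H -> ~D) = True
        H -> ~D = True
          ~D = False
      (K & E) | (D -> H) = True
        K & E = True
        D -> H = False
Both conjuncts True, so the formula holds.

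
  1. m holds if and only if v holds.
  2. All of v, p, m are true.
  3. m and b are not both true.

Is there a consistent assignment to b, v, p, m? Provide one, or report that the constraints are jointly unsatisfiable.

b = False, v = True, p = True, m = True

  (1) m=T, v=T — same ✓
  (2) {v, p, m}: all 3 true ✓
  (3) m=T, b=F — not both ✓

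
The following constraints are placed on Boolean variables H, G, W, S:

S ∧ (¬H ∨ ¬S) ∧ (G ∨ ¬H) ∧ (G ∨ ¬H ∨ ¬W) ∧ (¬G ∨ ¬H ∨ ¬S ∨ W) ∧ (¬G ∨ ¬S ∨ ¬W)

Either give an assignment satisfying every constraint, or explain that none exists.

Unit clause (S) forces S = True.
In (¬H ∨ ¬S) only ¬H is left, so H = False.
Set G = False.
Set W = False.
All clauses satisfied.

H: False, G: False, W: False, S: True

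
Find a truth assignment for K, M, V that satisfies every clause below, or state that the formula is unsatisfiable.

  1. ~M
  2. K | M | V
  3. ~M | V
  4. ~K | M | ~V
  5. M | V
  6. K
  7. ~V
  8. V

Case V = True:
  Clause (~V) is falsified — contradiction.
Case V = False:
  Clause (V) is falsified — contradiction.
Both cases fail, so the formula is unsatisfiable.

Unsatisfiable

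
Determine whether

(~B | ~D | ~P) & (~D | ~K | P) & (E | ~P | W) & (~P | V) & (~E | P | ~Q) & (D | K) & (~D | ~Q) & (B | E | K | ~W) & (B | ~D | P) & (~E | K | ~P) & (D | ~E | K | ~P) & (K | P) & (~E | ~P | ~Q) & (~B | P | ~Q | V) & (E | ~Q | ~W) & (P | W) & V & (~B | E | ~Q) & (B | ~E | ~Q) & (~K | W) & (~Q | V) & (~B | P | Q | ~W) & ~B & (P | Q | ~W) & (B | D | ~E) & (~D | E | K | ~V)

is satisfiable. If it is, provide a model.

Unit clause (V) forces V = True.
Unit clause (~B) forces B = False.
Set D = False.
  then (D | K) forces K = True.
  then (~K | W) forces W = True.
  then (B | D | ~E) forces E = False.
  then (E | ~Q | ~W) forces Q = False.
  then (P | Q | ~W) forces P = True.
All clauses satisfied.

D: False, P: True, W: True, E: False, Q: False, B: False, V: True, K: True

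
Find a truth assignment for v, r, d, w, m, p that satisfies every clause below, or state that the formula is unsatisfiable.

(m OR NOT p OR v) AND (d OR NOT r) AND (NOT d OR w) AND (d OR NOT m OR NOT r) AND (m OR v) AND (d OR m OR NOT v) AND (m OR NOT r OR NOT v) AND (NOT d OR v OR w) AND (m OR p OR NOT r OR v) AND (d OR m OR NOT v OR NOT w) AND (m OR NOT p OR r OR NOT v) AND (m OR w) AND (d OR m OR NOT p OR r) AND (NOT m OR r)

v = True; r = True; d = True; w = True; m = True; p = True

Set v = True.
Set r = True.
  then (d OR NOT r) forces d = True.
  then (NOT d OR w) forces w = True.
  then (m OR NOT r OR NOT v) forces m = True.
Set p = True.
All clauses satisfied.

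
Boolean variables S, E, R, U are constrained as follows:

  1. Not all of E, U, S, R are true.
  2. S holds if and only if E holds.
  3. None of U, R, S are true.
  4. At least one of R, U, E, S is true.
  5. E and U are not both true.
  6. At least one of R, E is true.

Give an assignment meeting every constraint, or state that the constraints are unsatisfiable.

Case S = True:
  Constraint (3) is violated (S=T) — contradiction.
Case S = False:
  (2) with S=F forces E = False.
  (3) forces U = False.
  (3) forces R = False.
  Constraint (4) is violated (R=F, U=F, E=F, S=F) — contradiction.
Both cases fail — unsatisfiable.

UNSATISFIABLE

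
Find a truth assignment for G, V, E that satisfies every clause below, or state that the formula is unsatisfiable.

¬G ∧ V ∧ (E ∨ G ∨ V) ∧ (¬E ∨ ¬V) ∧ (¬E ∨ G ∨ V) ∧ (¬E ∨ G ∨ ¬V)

G = False, V = True, E = False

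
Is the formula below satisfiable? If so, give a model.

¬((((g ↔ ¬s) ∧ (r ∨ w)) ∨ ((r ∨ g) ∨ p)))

p=F; s=F; r=F; w=F; g=F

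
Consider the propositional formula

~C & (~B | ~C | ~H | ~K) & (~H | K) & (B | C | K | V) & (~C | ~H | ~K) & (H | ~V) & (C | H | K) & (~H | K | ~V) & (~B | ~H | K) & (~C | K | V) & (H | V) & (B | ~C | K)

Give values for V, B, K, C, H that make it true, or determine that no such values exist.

V = True, B = False, K = True, C = False, H = True

Unit clause (~C) forces C = False.
Set V = True.
  then (H | ~V) forces H = True.
  then (~H | K | ~V) forces K = True.
Set B = False.
All clauses satisfied.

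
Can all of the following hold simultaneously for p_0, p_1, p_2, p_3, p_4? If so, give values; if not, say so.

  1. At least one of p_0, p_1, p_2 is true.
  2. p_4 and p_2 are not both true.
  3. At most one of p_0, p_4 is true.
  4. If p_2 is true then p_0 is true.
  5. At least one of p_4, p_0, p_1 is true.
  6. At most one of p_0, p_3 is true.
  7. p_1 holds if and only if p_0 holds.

p_0=T; p_1=T; p_2=F; p_3=F; p_4=F

  (1) {p_0, p_1, p_2}: 2 true — at least one ✓
  (2) p_4=F, p_2=F — not both ✓
  (3) {p_0, p_4}: 1 true — at most one ✓
  (4) p_2=F ⇒ p_0: vacuous ✓
  (5) {p_4, p_0, p_1}: 2 true — at least one ✓
  (6) {p_0, p_3}: 1 true — at most one ✓
  (7) p_1=T, p_0=T — same ✓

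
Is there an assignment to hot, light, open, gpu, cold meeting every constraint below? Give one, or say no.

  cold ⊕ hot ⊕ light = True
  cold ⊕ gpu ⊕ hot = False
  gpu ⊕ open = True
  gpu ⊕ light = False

No satisfying assignment exists.

Adding constraints 1, 2, 4 mod 2: every variable appears an even number of times on the left, so the left side is 0.
But the right sides sum to 1 (mod 2). 0 ≠ 1 — the system is inconsistent.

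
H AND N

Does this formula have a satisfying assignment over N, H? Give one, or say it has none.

N: True; H: True

Both conjuncts True, so the formula holds.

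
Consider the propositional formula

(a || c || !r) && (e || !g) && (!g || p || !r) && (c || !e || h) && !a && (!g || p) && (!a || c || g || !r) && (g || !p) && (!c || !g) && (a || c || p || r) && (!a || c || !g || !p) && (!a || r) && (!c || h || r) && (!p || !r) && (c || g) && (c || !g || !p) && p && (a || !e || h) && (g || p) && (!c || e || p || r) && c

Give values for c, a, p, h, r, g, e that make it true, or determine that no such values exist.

UNSATISFIABLE

Case c = True:
  (!a) forces a = False.
  (!c || !g) forces g = False.
  (g || !p) forces p = False.
  Clause (p) is falsified — contradiction.
Case c = False:
  Clause (c) is falsified — contradiction.
Both cases fail, so the formula is unsatisfiable.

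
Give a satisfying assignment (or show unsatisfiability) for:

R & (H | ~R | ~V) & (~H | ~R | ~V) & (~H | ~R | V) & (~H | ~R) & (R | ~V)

Unit clause (R) forces R = True.
In (~H | ~R) only ~H is left, so H = False.
In (H | ~R | ~V) only ~V is left, so V = False.
Check each clause:
  (R): R holds.
  (H | ~R | ~V): ~V holds.
  (~H | ~R | ~V): ~H holds.
  (~H | ~R | V): ~H holds.
  (~H | ~R): ~H holds.
  (R | ~V): R holds.
All clauses satisfied.

R: True, V: False, H: False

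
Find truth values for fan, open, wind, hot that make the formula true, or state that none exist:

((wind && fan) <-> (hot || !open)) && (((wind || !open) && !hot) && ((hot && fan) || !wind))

Case hot = True: the conjunct !hot is False.
Case hot = False: the formula simplifies to ((wind && fan) <-> !open) && ((wind || !open) && !wind).
  wind = True: the conjunct !wind is False.
  wind = False: simplifies to open && !open.
    open = True: the conjunct !open is False.
    open = False: the conjunct open is False.
Both cases fail — unsatisfiable.

No satisfying assignment exists.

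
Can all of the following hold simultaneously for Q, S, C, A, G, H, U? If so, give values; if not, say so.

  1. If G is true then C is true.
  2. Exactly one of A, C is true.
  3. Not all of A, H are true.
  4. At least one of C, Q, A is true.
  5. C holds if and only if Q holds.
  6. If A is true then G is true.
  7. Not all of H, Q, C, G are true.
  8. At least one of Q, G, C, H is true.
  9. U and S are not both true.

Q: True, S: False, C: True, A: False, G: False, H: True, U: False

  (1) G=F ⇒ C: vacuous ✓
  (2) {A, C}: 1 true — exactly one ✓
  (3) {A, H}: 1/2 true — not all ✓
  (4) {C, Q, A}: 2 true — at least one ✓
  (5) C=T, Q=T — same ✓
  (6) A=F ⇒ G: vacuous ✓
  (7) {H, Q, C, G}: 3/4 true — not all ✓
  (8) {Q, G, C, H}: 3 true — at least one ✓
  (9) U=F, S=F — not both ✓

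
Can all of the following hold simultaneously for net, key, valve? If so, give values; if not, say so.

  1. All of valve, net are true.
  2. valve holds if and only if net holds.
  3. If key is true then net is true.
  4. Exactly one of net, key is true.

net = True, key = False, valve = True

  (1) {valve, net}: all 2 true ✓
  (2) valve=T, net=T — same ✓
  (3) key=F ⇒ net: vacuous ✓
  (4) {net, key}: 1 true — exactly one ✓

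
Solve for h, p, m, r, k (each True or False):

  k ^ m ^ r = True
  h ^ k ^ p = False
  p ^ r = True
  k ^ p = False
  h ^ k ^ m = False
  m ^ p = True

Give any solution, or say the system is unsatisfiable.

Adding constraints 2, 5, 6 mod 2: every variable appears an even number of times on the left, so the left side is 0.
But the right sides sum to 1 (mod 2). 0 ≠ 1 — the system is inconsistent.

UNSATISFIABLE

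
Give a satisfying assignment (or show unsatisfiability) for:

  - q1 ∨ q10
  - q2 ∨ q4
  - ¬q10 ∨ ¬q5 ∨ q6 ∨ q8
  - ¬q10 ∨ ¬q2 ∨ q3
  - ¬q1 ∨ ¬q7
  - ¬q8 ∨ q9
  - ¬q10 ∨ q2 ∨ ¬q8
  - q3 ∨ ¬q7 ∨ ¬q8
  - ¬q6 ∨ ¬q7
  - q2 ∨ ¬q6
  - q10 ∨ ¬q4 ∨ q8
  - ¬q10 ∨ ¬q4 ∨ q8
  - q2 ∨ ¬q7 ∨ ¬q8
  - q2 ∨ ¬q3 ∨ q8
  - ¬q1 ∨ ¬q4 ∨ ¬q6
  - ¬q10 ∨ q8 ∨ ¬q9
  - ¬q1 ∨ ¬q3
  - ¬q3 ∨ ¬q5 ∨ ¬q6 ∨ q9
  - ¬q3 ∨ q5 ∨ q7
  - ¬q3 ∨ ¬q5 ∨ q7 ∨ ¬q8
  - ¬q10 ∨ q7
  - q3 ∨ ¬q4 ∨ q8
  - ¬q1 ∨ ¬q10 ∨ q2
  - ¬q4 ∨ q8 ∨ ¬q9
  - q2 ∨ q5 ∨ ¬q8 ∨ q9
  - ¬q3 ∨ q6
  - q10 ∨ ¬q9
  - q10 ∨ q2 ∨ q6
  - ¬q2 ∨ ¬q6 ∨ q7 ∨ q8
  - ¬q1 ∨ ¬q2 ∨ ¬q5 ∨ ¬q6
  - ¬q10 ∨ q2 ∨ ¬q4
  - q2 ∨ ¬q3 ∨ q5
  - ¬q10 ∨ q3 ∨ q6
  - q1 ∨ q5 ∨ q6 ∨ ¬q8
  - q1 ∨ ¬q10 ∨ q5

Try q1 = False:
  (q1 ∨ q10) forces q10 = True.
  (¬q10 ∨ q7) forces q7 = True.
  (¬q6 ∨ ¬q7) forces q6 = False.
  (¬q3 ∨ q6) forces q3 = False.
  clause (¬q10 ∨ q3 ∨ q6) is falsified — backtrack.
So q1 = True.
  then (¬q1 ∨ ¬q7) forces q7 = False.
  then (¬q1 ∨ ¬q3) forces q3 = False.
  then (¬q10 ∨ q7) forces q10 = False.
  then (q10 ∨ ¬q9) forces q9 = False.
  then (¬q8 ∨ q9) forces q8 = False.
  then (q10 ∨ ¬q4 ∨ q8) forces q4 = False.
  then (q2 ∨ q4) forces q2 = True.
  then (¬q2 ∨ ¬q6 ∨ q7 ∨ q8) forces q6 = False.
Set q5 = True.
All clauses satisfied.

q1 = True, q2 = True, q3 = False, q4 = False, q5 = True, q6 = False, q7 = False, q8 = False, q9 = False, q10 = False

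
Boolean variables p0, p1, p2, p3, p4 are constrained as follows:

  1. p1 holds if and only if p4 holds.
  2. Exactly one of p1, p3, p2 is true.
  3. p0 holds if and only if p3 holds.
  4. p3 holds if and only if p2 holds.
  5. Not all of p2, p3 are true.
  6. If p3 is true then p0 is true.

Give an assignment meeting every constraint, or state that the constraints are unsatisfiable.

p0: False, p1: True, p2: False, p3: False, p4: True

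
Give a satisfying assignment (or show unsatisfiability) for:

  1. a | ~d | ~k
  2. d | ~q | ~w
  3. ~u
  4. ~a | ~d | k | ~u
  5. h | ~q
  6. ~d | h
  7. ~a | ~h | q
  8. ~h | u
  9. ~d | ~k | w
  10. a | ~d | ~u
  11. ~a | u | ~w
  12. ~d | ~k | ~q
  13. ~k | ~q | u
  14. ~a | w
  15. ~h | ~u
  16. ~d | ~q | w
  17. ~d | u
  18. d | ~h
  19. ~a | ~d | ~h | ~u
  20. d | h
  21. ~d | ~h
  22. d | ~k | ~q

Unsatisfiable — no assignment works.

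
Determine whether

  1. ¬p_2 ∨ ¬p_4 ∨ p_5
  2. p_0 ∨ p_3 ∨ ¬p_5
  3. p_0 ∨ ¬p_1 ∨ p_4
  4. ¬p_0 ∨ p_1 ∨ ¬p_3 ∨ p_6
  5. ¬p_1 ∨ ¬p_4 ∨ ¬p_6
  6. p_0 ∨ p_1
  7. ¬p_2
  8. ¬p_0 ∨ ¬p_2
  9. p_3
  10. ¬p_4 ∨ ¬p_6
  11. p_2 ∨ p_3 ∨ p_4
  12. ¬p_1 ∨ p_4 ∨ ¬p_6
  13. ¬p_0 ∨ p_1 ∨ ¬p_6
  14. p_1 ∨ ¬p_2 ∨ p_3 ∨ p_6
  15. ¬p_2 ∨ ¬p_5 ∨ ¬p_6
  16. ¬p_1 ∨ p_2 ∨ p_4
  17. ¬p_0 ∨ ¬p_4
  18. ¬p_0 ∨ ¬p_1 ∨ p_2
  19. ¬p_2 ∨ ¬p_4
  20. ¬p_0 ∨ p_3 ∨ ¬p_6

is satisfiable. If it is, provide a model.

p_0: False, p_1: True, p_2: False, p_3: True, p_4: True, p_5: False, p_6: False

Unit clause (¬p_2) forces p_2 = False.
Unit clause (p_3) forces p_3 = True.
Try p_0 = True:
  (¬p_0 ∨ ¬p_4) forces p_4 = False.
  (¬p_1 ∨ p_2 ∨ p_4) forces p_1 = False.
  (¬p_0 ∨ p_1 ∨ ¬p_3 ∨ p_6) forces p_6 = True.
  clause (¬p_0 ∨ p_1 ∨ ¬p_6) is falsified — backtrack.
So p_0 = False.
  then (p_0 ∨ p_1) forces p_1 = True.
  then (¬p_1 ∨ p_2 ∨ p_4) forces p_4 = True.
  then (¬p_1 ∨ ¬p_4 ∨ ¬p_6) forces p_6 = False.
Set p_5 = False.
All clauses satisfied.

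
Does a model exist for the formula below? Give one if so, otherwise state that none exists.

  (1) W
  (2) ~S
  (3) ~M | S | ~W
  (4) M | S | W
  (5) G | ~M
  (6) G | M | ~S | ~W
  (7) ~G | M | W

S: False; M: False; G: False; W: True

Unit clause (W) forces W = True.
Unit clause (~S) forces S = False.
In (~M | S | ~W) only ~M is left, so M = False.
Set G = False.
All clauses satisfied.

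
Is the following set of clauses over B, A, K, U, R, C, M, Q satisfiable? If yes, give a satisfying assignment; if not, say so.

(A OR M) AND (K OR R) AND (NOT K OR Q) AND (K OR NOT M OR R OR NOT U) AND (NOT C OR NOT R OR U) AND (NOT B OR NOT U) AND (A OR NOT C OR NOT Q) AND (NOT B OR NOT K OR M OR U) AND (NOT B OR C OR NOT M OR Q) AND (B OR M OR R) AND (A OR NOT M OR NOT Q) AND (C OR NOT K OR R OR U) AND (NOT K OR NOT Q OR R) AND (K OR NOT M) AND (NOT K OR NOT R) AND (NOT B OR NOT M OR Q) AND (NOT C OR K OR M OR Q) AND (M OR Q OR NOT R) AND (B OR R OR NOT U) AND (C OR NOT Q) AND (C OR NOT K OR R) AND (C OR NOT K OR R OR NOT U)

B = False, A = True, K = False, U = True, R = True, C = True, M = False, Q = True

Set B = False.
Try A = False:
  (A OR M) forces M = True.
  (A OR NOT M OR NOT Q) forces Q = False.
  (NOT K OR Q) forces K = False.
  clause (K OR NOT M) is falsified — backtrack.
So A = True.
Set K = False.
  then (K OR R) forces R = True.
  then (K OR NOT M) forces M = False.
  then (M OR Q OR NOT R) forces Q = True.
  then (C OR NOT Q) forces C = True.
  then (NOT C OR NOT R OR U) forces U = True.
All clauses satisfied.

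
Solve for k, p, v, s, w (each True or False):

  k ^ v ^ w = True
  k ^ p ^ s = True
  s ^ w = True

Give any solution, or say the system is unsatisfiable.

k: False, p: True, v: False, s: False, w: True

k ^ v ^ w = F ^ F ^ T = True ✓
k ^ p ^ s = F ^ T ^ F = True ✓
s ^ w = F ^ T = True ✓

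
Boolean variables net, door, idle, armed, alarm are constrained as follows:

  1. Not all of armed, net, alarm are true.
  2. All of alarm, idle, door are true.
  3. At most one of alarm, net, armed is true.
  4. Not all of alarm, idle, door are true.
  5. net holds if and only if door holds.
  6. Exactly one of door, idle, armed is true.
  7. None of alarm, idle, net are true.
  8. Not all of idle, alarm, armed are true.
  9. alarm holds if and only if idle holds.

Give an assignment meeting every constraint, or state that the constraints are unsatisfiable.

No satisfying assignment exists.

Case idle = True:
  Constraint (7) is violated (idle=T) — contradiction.
Case idle = False:
  Constraint (2) is violated (idle=F) — contradiction.
Both cases fail — unsatisfiable.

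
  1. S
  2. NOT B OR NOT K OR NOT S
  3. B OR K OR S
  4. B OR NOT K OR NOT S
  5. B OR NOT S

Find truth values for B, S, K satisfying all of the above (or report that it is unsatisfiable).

Unit clause (S) forces S = True.
In (B OR NOT S) only B is left, so B = True.
In (NOT B OR NOT K OR NOT S) only NOT K is left, so K = False.
Check each clause:
  (S): S holds.
  (NOT B OR NOT K OR NOT S): NOT K holds.
  (B OR K OR S): B holds.
  (B OR NOT K OR NOT S): B holds.
  (B OR NOT S): B holds.
All clauses satisfied.

B=T, S=T, K=F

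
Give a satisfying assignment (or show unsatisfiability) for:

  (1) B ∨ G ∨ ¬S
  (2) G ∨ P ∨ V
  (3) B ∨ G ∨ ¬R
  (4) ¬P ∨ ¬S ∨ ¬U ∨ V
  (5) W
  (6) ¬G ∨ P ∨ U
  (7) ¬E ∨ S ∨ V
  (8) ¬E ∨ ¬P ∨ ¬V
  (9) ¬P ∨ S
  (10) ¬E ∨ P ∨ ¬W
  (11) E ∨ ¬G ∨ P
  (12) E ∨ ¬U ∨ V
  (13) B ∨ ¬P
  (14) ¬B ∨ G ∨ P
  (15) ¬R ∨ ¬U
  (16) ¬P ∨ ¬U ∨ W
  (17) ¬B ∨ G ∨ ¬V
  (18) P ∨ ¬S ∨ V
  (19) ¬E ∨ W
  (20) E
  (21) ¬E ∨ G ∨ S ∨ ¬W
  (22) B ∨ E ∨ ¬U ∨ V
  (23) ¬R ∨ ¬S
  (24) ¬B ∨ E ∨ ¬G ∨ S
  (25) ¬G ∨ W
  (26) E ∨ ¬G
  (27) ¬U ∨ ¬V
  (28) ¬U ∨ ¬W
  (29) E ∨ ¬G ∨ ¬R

G=F; V=F; E=T; U=F; B=T; S=T; P=T; W=T; R=F

Unit clause (W) forces W = True.
Unit clause (E) forces E = True.
In (¬U ∨ ¬W) only ¬U is left, so U = False.
In (¬E ∨ P ∨ ¬W) only P is left, so P = True.
In (B ∨ ¬P) only B is left, so B = True.
In (¬E ∨ ¬P ∨ ¬V) only ¬V is left, so V = False.
In (¬P ∨ S) only S is left, so S = True.
In (¬R ∨ ¬S) only ¬R is left, so R = False.
Set G = False.
All clauses satisfied.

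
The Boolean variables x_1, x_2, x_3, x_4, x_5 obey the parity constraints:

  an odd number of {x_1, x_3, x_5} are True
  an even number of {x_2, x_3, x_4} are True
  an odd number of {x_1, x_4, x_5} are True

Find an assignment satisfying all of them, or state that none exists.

x_1 = True, x_2 = False, x_3 = True, x_4 = True, x_5 = True

{x_1, x_3, x_5}: 3 true → odd ✓
{x_2, x_3, x_4}: 2 true → even ✓
{x_1, x_4, x_5}: 3 true → odd ✓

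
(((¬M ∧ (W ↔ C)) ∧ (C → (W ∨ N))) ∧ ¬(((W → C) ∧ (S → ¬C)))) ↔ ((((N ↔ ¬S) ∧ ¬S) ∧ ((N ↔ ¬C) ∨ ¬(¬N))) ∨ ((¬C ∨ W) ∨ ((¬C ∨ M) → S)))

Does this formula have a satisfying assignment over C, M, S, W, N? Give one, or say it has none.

C = True, M = False, S = True, W = True, N = True

  (((¬M ∧ (W ↔ C)) ∧ (C → (W ∨ N))) ∧ ¬(((W → C) ∧ (S → ¬C)))) ↔ ((((N ↔ ¬S) ∧ ¬S) ∧ ((N ↔ ¬C) ∨ ¬(¬N))) ∨ ((¬C ∨ W) ∨ ((¬C ∨ M) → S))) = True
    ((¬M ∧ (W ↔ C)) ∧ (C → (W ∨ N))) ∧ ¬(((W → C) ∧ (S → ¬C))) = True
      (¬M ∧ (W ↔ C)) ∧ (C → (W ∨ N)) = True
        ¬M ∧ (W ↔ C) = True
          ¬M = True
          W ↔ C = True
        C → (W ∨ N) = True
          W ∨ N = True
      ¬(((W → C) ∧ (S → ¬C))) = True
        (W → C) ∧ (S → ¬C) = False
          W → C = True
          S → ¬C = False
            ¬C = False
    (((N ↔ ¬S) ∧ ¬S) ∧ ((N ↔ ¬C) ∨ ¬(¬N))) ∨ ((¬C ∨ W) ∨ ((¬C ∨ M) → S)) = True
      ((N ↔ ¬S) ∧ ¬S) ∧ ((N ↔ ¬C) ∨ ¬(¬N)) = False
        (N ↔ ¬S) ∧ ¬S = False
          N ↔ ¬S = False
            ¬S = False
          ¬S = False
        (N ↔ ¬C) ∨ ¬(¬N) = True
          N ↔ ¬C = False
            ¬C = False
          ¬(¬N) = True
            ¬N = False
      (¬C ∨ W) ∨ ((¬C ∨ M) → S) = True
        ¬C ∨ W = True
          ¬C = False
        (¬C ∨ M) → S = True
          ¬C ∨ M = False
            ¬C = False
The formula evaluates to True.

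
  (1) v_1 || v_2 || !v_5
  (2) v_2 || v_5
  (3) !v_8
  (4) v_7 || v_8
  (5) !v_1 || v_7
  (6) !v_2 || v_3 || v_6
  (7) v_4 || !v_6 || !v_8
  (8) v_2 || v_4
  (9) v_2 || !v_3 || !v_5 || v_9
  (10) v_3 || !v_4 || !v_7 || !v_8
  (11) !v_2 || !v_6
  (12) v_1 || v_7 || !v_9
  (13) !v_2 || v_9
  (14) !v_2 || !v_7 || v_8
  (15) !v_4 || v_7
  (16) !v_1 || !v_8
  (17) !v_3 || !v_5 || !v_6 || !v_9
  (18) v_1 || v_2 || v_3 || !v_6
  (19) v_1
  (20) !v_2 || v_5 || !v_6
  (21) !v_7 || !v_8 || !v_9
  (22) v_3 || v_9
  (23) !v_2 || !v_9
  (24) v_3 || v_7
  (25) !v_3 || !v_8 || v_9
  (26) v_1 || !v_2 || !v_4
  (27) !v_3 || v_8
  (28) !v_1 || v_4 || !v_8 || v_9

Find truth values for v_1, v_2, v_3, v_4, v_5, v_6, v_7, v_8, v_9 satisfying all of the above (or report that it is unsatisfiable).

v_1 = True, v_2 = False, v_3 = False, v_4 = True, v_5 = True, v_6 = False, v_7 = True, v_8 = False, v_9 = True

Unit clause (!v_8) forces v_8 = False.
In (v_7 || v_8) only v_7 is left, so v_7 = True.
In (!v_2 || !v_7 || v_8) only !v_2 is left, so v_2 = False.
Unit clause (v_1) forces v_1 = True.
In (!v_3 || v_8) only !v_3 is left, so v_3 = False.
In (v_2 || v_5) only v_5 is left, so v_5 = True.
In (v_2 || v_4) only v_4 is left, so v_4 = True.
In (v_3 || v_9) only v_9 is left, so v_9 = True.
Set v_6 = False.
All clauses satisfied.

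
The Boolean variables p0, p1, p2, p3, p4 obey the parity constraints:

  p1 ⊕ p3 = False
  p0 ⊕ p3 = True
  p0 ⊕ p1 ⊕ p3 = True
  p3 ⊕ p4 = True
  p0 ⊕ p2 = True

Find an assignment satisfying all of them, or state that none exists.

p0: True, p1: False, p2: False, p3: False, p4: True

p1 ⊕ p3 = F ⊕ F = False ✓
p0 ⊕ p3 = T ⊕ F = True ✓
p0 ⊕ p1 ⊕ p3 = T ⊕ F ⊕ F = True ✓
p3 ⊕ p4 = F ⊕ T = True ✓
p0 ⊕ p2 = T ⊕ F = True ✓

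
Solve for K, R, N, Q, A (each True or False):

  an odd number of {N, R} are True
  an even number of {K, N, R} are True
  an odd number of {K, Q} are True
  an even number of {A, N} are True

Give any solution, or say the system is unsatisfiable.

K = True, R = True, N = False, Q = False, A = False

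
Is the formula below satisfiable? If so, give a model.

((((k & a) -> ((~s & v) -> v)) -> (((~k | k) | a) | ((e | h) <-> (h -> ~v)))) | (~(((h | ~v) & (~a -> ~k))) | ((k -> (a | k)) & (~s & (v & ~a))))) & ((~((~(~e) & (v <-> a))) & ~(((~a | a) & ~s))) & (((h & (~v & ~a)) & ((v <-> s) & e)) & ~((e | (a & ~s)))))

Unsatisfiable — no assignment works.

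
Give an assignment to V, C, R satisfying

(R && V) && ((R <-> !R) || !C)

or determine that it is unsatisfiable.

V=T; C=F; R=T

  R && V = True
  (R <-> !R) || !C = True
    R <-> !R = False
      !R = False
    !C = True
Both conjuncts True, so the formula holds.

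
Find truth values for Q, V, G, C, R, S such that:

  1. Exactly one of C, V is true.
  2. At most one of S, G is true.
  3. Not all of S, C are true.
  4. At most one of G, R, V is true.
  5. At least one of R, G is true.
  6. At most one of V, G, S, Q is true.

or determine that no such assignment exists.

Q: False, V: False, G: True, C: True, R: False, S: False

  (1) {C, V}: 1 true — exactly one ✓
  (2) {S, G}: 1 true — at most one ✓
  (3) {S, C}: 1/2 true — not all ✓
  (4) {G, R, V}: 1 true — at most one ✓
  (5) {R, G}: 1 true — at least one ✓
  (6) {V, G, S, Q}: 1 true — at most one ✓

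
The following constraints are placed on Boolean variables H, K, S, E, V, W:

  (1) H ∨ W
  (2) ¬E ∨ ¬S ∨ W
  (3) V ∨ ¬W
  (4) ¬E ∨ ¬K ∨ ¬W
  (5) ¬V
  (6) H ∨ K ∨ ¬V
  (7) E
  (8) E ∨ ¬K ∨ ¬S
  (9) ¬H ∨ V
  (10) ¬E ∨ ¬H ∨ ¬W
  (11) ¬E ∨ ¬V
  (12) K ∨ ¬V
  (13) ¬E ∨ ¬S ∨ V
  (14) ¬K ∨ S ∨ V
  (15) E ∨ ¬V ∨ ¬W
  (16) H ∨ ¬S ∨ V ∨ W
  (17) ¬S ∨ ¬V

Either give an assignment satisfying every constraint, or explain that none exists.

Case V = True:
  Clause (¬V) is falsified — contradiction.
Case V = False:
  (V ∨ ¬W) forces W = False.
  (H ∨ W) forces H = True.
  Clause (¬H ∨ V) is falsified — contradiction.
Both cases fail, so the formula is unsatisfiable.

Unsatisfiable — no assignment works.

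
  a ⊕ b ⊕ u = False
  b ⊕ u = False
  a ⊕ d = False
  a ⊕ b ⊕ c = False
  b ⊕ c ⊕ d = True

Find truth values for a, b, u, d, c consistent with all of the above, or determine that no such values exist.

Adding constraints 3, 4, 5 mod 2: every variable appears an even number of times on the left, so the left side is 0.
But the right sides sum to 1 (mod 2). 0 ≠ 1 — the system is inconsistent.

Unsatisfiable — no assignment works.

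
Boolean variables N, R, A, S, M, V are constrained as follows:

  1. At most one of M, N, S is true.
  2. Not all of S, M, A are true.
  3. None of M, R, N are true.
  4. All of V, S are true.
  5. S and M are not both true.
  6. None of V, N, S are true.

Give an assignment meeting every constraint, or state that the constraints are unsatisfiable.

Unsatisfiable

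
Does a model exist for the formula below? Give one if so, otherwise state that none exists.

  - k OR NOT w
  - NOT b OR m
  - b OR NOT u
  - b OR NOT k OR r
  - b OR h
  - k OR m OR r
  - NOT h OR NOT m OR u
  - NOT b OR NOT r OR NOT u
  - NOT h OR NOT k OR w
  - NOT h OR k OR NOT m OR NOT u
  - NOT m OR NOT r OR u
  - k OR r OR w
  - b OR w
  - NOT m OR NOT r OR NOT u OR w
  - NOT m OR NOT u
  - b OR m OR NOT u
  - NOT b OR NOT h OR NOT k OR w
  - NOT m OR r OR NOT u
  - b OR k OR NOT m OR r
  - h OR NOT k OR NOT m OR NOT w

Set h = True.
Try m = True:
  (NOT h OR NOT m OR u) forces u = True.
  clause (NOT m OR NOT u) is falsified — backtrack.
So m = False.
  then (NOT b OR m) forces b = False.
  then (b OR NOT u) forces u = False.
  then (b OR w) forces w = True.
  then (k OR NOT w) forces k = True.
  then (b OR NOT k OR r) forces r = True.
All clauses satisfied.

h=T; m=F; b=F; k=T; w=T; u=F; r=T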